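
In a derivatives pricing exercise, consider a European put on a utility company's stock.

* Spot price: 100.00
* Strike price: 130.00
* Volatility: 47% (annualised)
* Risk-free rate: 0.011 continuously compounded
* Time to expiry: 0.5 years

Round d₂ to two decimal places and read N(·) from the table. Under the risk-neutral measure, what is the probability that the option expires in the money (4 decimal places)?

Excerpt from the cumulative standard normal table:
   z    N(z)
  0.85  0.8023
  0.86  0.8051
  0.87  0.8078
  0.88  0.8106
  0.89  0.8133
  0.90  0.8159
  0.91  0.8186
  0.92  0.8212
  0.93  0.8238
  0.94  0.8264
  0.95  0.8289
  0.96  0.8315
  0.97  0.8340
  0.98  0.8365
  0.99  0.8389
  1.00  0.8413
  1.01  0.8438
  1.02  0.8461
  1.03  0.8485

0.8264

σ√T = 0.47·√0.5 = 0.3323
d₁ = [ln(100/130) + (0.011 + 0.47²/2)·0.5] / 0.3323 = [-0.2624 + 0.0607] / 0.3323 = -0.6067 which rounds to -0.61
d₂ = d₁ − σ√T = -0.6067 − 0.3323 = -0.9391 which rounds to -0.94
Risk-neutral Pr[S_T < K] = N(−d₂) = N(0.94) = 0.8264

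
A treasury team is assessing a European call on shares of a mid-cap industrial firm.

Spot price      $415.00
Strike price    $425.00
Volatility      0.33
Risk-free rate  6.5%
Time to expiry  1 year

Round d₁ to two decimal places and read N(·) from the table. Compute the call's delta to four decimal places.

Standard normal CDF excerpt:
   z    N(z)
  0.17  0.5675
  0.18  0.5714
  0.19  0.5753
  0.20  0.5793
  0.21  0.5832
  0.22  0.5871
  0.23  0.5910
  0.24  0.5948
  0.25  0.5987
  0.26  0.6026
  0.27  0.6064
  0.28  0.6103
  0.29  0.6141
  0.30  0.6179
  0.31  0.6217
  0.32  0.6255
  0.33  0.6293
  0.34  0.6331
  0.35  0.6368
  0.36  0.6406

0.6141

σ√T = 0.33·√1 = 0.3300
d₁ = [ln(415/425) + (0.065 + ½·0.33²)·1] / (σ√T) = (-0.0238 + 0.1195) / 0.3300 = 0.2898 which rounds to 0.29
N(d₁) = N(0.29) = 0.6141
Δ_call = N(d₁) = 0.6141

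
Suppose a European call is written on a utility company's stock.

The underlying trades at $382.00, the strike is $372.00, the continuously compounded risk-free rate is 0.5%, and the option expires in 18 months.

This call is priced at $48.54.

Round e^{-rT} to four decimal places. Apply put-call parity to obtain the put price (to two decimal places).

e^(−rT) = e^(−0.005·1.5) = 0.9925
Put-call parity: C − P = S − K·e^(−rT) = 382 − 372·0.9925 = 382 − 369.2100 = 12.7900
P = C − (C − P) = 48.54 − (12.7900) = 35.7500

$35.75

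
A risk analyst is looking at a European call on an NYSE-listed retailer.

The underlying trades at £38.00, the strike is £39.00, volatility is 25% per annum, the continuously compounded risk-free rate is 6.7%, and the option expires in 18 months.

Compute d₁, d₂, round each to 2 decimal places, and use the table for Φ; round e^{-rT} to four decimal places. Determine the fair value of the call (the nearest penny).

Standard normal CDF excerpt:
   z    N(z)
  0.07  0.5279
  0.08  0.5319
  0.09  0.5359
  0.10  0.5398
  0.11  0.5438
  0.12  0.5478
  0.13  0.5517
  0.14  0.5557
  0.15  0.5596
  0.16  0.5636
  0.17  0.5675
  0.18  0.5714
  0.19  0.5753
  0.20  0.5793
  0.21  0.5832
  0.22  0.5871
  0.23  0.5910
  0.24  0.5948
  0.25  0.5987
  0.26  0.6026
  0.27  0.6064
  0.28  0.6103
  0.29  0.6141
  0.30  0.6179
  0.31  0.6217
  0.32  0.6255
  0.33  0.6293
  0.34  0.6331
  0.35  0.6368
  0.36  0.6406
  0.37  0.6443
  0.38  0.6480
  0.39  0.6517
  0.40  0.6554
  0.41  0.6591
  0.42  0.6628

£6.00

σ√T = 0.25·√1.5 = 0.3062
d₁ = [ln(38/39) + (0.067 + 0.25²/2)·1.5] / 0.3062 = [-0.0260 + 0.1474] / 0.3062 = 0.3965 → 0.40
d₂ = d₁ − σ√T = 0.3965 − 0.3062 = 0.0903 → 0.09
e^(−rT) = e^(−0.067·1.5) = 0.9044
N(d₁) = N(0.40) = 0.6554;  N(d₂) = N(0.09) = 0.5359
C = 38·0.6554 − 39·0.9044·0.5359 = 24.9052 − 18.9021 = 6.0031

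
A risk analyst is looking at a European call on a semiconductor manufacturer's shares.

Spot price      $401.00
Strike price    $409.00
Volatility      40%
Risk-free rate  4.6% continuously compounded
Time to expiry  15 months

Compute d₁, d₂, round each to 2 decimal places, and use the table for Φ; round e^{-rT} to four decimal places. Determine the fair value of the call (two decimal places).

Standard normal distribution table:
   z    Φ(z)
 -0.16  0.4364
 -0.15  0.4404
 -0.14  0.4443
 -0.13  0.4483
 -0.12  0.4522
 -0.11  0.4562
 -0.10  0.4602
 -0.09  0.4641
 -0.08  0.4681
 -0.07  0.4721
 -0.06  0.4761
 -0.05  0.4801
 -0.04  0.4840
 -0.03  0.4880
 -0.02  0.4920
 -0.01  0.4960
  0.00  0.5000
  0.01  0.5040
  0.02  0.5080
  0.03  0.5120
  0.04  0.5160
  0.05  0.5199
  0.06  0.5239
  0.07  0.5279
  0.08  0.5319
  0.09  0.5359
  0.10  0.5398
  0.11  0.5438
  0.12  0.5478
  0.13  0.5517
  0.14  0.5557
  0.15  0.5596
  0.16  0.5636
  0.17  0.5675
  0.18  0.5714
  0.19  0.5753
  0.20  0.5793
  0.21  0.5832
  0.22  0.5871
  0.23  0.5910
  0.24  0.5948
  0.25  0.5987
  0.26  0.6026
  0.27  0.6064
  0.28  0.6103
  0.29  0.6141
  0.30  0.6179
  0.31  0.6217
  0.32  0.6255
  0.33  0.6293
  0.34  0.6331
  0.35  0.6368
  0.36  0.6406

σ√T = 0.4 × 1.1180 = 0.4472
ln(S/K) + (r + σ²/2)T = ln(401/409) + (0.046 + 0.4²/2)·1.25 = -0.0198 + 0.1575 = 0.1377
d₁ = 0.1377 / 0.4472 = 0.3080 ⇒ 0.31
d₂ = d₁ − σ√T = 0.3080 − 0.4472 = -0.1392 ⇒ -0.14
e^(−rT) = e^(−0.046·1.25) = 0.9441
C = 401·N(0.31) − 409·0.9441·N(-0.14) = 401·0.6217 − 409·0.9441·0.4443 = 249.3017 − 171.5606 = 77.7411

$77.74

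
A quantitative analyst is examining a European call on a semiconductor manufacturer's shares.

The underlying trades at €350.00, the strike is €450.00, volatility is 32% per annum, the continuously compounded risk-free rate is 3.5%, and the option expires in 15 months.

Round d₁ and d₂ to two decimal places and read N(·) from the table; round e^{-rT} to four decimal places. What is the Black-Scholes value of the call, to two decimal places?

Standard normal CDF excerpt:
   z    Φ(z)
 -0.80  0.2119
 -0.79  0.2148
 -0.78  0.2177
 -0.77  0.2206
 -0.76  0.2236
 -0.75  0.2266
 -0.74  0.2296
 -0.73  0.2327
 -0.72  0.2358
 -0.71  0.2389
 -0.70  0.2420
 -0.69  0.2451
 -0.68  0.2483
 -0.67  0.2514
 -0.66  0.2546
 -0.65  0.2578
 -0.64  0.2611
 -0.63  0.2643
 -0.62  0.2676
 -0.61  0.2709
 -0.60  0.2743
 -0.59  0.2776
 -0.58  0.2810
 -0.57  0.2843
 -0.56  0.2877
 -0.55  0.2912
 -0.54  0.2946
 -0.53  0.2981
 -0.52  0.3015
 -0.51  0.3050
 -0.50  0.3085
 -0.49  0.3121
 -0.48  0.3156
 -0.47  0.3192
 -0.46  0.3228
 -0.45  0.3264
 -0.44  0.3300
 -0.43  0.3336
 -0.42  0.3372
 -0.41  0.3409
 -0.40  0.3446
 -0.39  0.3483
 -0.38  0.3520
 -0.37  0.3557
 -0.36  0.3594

€24.30

σ√T = 0.32·√1.25 = 0.3578
ln(S/K) + (r + σ²/2)T = ln(350/450) + (0.035 + 0.32²/2)·1.25 = -0.2513 + 0.1077 = -0.1436
d₁ = -0.1436 / 0.3578 = -0.4013 which rounds to -0.40
d₂ = d₁ − σ√T = -0.4013 − 0.3578 = -0.7590 which rounds to -0.76
exp(−rT) = exp(−0.035·1.25) = 0.9572
N(d₁) = N(-0.40) = 0.3446;  N(d₂) = N(-0.76) = 0.2236
C = 350·0.3446 − 450·0.9572·0.2236 = 120.6100 − 96.3135 = 24.2965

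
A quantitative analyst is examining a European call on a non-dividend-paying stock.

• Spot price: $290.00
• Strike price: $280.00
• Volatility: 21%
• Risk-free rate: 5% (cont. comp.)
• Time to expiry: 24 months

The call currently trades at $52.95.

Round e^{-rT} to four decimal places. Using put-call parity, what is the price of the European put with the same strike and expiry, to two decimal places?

e^(−rT) = e^(−0.05·2) = 0.9048
Put-call parity: C − P = S − K·e^(−rT) = 290 − 280·0.9048 = 290 − 253.3440 = 36.6560
P = C − (C − P) = 52.95 − (36.6560) = 16.2940

$16.29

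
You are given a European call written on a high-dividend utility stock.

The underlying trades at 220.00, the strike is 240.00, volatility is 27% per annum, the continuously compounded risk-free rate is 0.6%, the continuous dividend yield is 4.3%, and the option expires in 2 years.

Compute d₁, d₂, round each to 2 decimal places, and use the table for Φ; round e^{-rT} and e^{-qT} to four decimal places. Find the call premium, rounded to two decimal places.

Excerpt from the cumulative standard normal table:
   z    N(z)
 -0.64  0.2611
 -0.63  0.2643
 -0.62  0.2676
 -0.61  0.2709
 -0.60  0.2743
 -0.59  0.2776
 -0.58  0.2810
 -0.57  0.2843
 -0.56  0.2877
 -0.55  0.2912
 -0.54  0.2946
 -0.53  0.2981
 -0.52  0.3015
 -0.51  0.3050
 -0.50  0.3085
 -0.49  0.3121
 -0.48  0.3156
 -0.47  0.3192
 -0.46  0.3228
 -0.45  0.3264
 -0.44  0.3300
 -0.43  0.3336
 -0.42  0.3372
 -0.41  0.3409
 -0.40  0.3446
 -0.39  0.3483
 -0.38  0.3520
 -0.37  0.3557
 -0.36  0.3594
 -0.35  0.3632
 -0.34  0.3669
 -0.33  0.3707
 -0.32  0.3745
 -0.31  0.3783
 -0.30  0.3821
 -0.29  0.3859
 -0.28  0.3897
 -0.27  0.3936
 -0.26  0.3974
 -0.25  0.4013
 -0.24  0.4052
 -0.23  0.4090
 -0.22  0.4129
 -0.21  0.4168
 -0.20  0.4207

σ√T = 0.27 × 1.4142 = 0.3818
ln(S/K) + (r − q + σ²/2)T = ln(220/240) + (0.006 − 0.043 + 0.27²/2)·2 = -0.0870 − 0.0011 = -0.0881
d₁ = -0.0881 / 0.3818 = -0.2308 → -0.23
d₂ = d₁ − σ√T = -0.2308 − 0.3818 = -0.6126 → -0.61
exp(−qT) = exp(−0.043·2) = 0.9176;  exp(−rT) = exp(−0.006·2) = 0.9881
N(d₁) = N(-0.23) = 0.4090;  N(d₂) = N(-0.61) = 0.2709
C = 220·0.9176·0.4090 − 240·0.9881·0.2709 = 82.5656 − 64.2423 = 18.3233

18.32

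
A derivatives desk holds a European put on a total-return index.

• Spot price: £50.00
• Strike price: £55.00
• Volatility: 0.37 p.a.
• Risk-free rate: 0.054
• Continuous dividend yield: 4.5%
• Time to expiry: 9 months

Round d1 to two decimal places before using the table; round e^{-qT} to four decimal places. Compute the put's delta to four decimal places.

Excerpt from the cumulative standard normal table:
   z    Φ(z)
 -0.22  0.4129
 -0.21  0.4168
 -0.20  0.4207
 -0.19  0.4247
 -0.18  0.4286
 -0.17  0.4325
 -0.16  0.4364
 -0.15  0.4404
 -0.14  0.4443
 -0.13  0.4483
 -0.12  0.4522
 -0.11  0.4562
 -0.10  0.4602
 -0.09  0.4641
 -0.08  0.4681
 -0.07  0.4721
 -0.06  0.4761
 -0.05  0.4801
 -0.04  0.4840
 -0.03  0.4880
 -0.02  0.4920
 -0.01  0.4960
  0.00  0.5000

-0.5296

σ√T = 0.37·√0.75 = 0.3204
d₁ = [ln(50/55) + (0.054 − 0.045 + 0.37²/2)·0.75] / 0.3204 = [-0.0953 + 0.0581] / 0.3204 = -0.1162 → -0.12
N(d₁) = N(-0.12) = 0.4522
Δ_put = exp(−qT)·(N(d₁) − 1) = 0.9668·(0.4522 − 1) = -0.5296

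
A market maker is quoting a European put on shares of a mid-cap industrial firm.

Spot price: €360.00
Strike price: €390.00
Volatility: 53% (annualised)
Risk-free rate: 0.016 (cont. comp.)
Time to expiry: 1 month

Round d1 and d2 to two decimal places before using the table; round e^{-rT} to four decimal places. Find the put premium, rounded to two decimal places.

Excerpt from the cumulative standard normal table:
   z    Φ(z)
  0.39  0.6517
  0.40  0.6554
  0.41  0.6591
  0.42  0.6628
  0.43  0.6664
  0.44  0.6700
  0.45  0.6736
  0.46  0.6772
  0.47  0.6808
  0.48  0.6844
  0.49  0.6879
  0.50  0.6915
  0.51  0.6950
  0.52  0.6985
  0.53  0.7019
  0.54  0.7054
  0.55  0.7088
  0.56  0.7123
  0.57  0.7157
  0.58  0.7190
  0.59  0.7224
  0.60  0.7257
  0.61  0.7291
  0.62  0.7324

€40.17

T = 0.08333;  σ√T = 0.1530
d₁ = [ln(360/390) + (0.016 + ½·0.53²)·0.08333] / (σ√T) = (-0.0800 + 0.0130) / 0.1530 = -0.4379 ≈ -0.44
d₂ = -0.4379 − 0.1530 = -0.5909 ≈ -0.59
e^(−rT) = e^(−0.016·0.08333) = 0.9987
N(−d₂) = N(0.59) = 0.7224;  N(−d₁) = N(0.44) = 0.6700
P = 390·0.9987·0.7224 − 360·0.6700 = 281.3697 − 241.2000 = 40.1697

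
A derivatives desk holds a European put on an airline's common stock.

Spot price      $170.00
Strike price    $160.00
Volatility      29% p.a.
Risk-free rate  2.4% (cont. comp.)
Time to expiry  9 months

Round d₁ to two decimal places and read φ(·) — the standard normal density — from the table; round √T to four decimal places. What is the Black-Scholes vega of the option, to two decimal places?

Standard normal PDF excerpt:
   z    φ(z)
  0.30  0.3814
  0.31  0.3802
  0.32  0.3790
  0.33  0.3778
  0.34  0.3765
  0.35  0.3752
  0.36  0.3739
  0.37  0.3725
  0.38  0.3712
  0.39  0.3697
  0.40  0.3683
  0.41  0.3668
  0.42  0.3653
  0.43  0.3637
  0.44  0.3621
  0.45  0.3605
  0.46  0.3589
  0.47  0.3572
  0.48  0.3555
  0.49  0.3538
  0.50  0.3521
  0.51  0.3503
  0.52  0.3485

T = 0.75;  σ√T = 0.2511
d₁ = [ln(170/160) + (0.024 + ½·0.29²)·0.75] / (σ√T) = (0.0606 + 0.0495) / 0.2511 = 0.4386 which rounds to 0.44
√T = √0.75 = 0.8660
φ(d₁) = φ(0.44) = 0.3621
vega = S·φ(d₁)·√T = 170·0.3621·0.8660 = 53.3084

53.31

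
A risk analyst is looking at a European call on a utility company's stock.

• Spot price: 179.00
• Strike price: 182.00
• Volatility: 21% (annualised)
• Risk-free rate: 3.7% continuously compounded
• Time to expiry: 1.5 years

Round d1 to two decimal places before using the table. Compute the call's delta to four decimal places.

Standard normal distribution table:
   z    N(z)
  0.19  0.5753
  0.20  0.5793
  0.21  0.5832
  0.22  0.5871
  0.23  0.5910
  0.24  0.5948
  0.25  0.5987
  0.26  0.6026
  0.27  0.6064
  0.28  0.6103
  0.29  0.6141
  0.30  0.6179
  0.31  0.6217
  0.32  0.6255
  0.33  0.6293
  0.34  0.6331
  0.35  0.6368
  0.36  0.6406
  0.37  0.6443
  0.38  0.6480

T = 1.5;  σ√T = 0.2572
d₁ = [ln(179/182) + (0.037 + 0.21²/2)·1.5] / 0.2572 = [-0.0166 + 0.0886] / 0.2572 = 0.2798 → 0.28
N(d₁) = N(0.28) = 0.6103
Δ_call = N(d₁) = 0.6103

0.6103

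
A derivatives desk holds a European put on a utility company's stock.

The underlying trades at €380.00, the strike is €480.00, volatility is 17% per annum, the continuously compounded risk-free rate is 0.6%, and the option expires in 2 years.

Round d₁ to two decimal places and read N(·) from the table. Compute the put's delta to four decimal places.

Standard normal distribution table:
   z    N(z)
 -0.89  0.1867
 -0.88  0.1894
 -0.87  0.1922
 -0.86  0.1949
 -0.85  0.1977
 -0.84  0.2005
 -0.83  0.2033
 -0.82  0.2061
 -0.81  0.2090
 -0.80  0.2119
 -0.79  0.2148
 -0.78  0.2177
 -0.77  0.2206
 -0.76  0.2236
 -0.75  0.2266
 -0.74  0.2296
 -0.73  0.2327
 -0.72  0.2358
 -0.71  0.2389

σ√T = 0.17 × 1.4142 = 0.2404
d₁ = [ln(380/480) + (0.006 + 0.17²/2)·2] / 0.2404 = [-0.2336 + 0.0409] / 0.2404 = -0.8016 ⇒ -0.80
N(d₁) = N(-0.80) = 0.2119
Δ_put = N(d₁) − 1 = 0.2119 − 1 = -0.7881

-0.7881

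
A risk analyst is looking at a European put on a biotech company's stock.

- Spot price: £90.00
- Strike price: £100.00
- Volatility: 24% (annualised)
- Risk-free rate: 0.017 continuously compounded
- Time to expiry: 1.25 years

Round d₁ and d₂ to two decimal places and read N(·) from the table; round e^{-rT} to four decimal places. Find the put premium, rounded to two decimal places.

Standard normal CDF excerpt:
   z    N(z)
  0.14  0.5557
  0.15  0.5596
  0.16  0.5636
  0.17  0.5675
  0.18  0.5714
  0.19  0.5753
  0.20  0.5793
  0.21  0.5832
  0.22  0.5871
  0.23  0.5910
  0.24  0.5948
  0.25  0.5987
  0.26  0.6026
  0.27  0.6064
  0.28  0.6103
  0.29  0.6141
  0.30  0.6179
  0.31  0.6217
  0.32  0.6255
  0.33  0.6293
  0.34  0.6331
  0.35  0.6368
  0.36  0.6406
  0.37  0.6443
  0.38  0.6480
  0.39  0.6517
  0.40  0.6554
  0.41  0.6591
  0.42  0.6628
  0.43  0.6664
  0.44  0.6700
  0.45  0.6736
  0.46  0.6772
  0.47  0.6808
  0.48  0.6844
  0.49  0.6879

T = 1.25;  σ√T = 0.2683
ln(S/K) + (r + σ²/2)T = ln(90/100) + (0.017 + 0.24²/2)·1.25 = -0.1054 + 0.0573 = -0.0481
d₁ = -0.0481 / 0.2683 = -0.1793 ≈ -0.18
d₂ = d₁ − σ√T = -0.1793 − 0.2683 = -0.4476 ≈ -0.45
exp(−rT) = exp(−0.017·1.25) = 0.9790
N(−d₂) = N(0.45) = 0.6736;  N(−d₁) = N(0.18) = 0.5714
P = 100·0.9790·0.6736 − 90·0.5714 = 65.9454 − 51.4260 = 14.5194

£14.52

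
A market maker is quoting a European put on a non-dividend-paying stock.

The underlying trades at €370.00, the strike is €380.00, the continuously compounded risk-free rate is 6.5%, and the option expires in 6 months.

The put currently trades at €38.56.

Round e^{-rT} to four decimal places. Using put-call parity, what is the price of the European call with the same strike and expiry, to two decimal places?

e^(−rT) = e^(−0.065·0.5) = 0.9680
Put-call parity: C − P = S − K·e^(−rT) = 370 − 380·0.9680 = 370 − 367.8400 = 2.1600
C = P + (C − P) = 38.56 + (2.1600) = 40.7200

€40.72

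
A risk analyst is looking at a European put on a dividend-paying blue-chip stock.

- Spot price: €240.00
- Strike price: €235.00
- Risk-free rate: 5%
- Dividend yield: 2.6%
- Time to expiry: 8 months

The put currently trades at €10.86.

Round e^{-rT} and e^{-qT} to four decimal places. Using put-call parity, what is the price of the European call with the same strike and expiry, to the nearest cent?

exp(−qT) = exp(−0.026·0.6667) = 0.9828;  exp(−rT) = exp(−0.05·0.6667) = 0.9672
Put-call parity: C − P = S·e^(−qT) − K·e^(−rT) = 240·0.9828 − 235·0.9672 = 235.8720 − 227.2920 = 8.5800
C = P + (C − P) = 10.86 + (8.5800) = 19.4400

€19.44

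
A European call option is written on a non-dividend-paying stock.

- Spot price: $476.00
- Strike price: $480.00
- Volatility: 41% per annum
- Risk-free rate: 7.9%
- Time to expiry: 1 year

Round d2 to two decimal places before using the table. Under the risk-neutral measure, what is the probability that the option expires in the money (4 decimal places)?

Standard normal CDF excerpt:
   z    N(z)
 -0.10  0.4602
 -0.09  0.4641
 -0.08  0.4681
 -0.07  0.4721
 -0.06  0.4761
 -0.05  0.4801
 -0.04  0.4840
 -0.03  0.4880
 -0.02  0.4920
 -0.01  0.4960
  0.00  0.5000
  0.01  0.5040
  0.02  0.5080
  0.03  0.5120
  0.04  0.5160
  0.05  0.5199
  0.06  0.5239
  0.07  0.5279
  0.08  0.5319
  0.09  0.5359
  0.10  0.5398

σ√T = 0.41·√1 = 0.4100
d₁ = [ln(476/480) + (0.079 + 0.41²/2)·1] / 0.4100 = [-0.0084 + 0.1630] / 0.4100 = 0.3773 ≈ 0.38
d₂ = d₁ − σ√T = 0.3773 − 0.4100 = -0.0327 ≈ -0.03
Pr(exercise) under Q = N(d₂) = 0.4880

0.4880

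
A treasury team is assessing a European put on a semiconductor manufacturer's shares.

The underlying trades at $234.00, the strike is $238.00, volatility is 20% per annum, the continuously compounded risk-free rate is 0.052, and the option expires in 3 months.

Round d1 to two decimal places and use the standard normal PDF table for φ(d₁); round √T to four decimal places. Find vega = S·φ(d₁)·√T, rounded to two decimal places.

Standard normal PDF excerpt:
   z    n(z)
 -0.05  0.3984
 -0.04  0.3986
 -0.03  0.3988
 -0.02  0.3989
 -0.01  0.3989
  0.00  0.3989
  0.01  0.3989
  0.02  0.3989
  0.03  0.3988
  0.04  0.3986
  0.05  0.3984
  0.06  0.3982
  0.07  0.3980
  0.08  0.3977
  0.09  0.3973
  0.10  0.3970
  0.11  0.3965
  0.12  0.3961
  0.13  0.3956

46.67

σ√T = 0.2 × 0.5000 = 0.1000
d₁ = [ln(234/238) + (0.052 + 0.2²/2)·0.25] / 0.1000 = [-0.0169 + 0.0180] / 0.1000 = 0.0105 → 0.01
√T = √0.25 = 0.5000
φ(d₁) = φ(0.01) = 0.3989
vega = S·φ(d₁)·√T = 234·0.3989·0.5000 = 46.6713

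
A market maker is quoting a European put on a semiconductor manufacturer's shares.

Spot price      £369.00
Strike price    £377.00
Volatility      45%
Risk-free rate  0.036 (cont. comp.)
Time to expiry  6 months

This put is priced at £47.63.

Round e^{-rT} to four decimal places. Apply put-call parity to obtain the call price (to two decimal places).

exp(−rT) = exp(−0.036·0.5) = 0.9822
Put-call parity: C − P = S − K·e^(−rT) = 369 − 377·0.9822 = 369 − 370.2894 = -1.2894
C = P + (C − P) = 47.63 + (-1.2894) = 46.3406

£46.34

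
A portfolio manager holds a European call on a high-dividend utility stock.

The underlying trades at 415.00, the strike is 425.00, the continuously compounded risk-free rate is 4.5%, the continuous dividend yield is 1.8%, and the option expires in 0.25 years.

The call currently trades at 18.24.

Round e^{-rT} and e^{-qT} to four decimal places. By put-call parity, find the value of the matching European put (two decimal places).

25.35

e^(−qT) = e^(−0.018·0.25) = 0.9955;  e^(−rT) = e^(−0.045·0.25) = 0.9888
Put-call parity: C − P = S·e^(−qT) − K·e^(−rT) = 415·0.9955 − 425·0.9888 = 413.1325 − 420.2400 = -7.1075
P = C − (C − P) = 18.24 − (-7.1075) = 25.3475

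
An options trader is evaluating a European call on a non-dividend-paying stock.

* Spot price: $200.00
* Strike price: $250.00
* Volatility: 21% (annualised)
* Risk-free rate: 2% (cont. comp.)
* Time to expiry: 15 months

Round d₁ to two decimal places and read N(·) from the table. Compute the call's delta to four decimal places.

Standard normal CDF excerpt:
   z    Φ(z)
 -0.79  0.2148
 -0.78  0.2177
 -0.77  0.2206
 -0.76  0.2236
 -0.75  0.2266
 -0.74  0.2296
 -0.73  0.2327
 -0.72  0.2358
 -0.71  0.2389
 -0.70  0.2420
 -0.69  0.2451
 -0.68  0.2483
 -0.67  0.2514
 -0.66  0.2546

0.2327

σ√T = 0.21 × 1.1180 = 0.2348
d₁ = [ln(200/250) + (0.02 + ½·0.21²)·1.25] / (σ√T) = (-0.2231 + 0.0526) / 0.2348 = -0.7265 which rounds to -0.73
N(d₁) = N(-0.73) = 0.2327
Δ_call = N(d₁) = 0.2327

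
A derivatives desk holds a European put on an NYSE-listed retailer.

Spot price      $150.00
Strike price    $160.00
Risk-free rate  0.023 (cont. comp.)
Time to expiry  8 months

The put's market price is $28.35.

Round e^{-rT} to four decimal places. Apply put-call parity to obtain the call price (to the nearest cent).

exp(−rT) = exp(−0.023·0.6667) = 0.9848
Put-call parity: C − P = S − K·e^(−rT) = 150 − 160·0.9848 = 150 − 157.5680 = -7.5680
C = P + (C − P) = 28.35 + (-7.5680) = 20.7820

$20.78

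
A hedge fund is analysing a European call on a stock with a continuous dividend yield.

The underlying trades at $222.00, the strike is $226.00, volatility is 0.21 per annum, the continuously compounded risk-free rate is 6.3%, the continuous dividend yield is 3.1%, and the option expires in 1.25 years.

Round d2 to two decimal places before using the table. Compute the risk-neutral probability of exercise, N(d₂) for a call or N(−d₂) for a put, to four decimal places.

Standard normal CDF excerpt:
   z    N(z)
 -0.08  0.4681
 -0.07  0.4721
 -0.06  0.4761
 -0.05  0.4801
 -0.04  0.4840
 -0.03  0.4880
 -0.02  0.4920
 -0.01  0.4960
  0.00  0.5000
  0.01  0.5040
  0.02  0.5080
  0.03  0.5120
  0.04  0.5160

0.4920

σ√T = 0.21·√1.25 = 0.2348
d₁ = [ln(222/226) + (0.063 − 0.031 + 0.21²/2)·1.25] / 0.2348 = [-0.0179 + 0.0676] / 0.2348 = 0.2117 which rounds to 0.21
d₂ = d₁ − σ√T = 0.2117 − 0.2348 = -0.0231 which rounds to -0.02
Risk-neutral Pr[S_T > K] = N(d₂) = N(-0.02) = 0.4920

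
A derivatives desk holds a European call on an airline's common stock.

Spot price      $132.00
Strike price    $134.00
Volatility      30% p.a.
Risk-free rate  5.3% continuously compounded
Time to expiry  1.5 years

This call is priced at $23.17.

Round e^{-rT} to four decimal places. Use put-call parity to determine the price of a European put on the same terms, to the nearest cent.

$14.93

exp(−rT) = exp(−0.053·1.5) = 0.9236
Put-call parity: C − P = S − K·e^(−rT) = 132 − 134·0.9236 = 132 − 123.7624 = 8.2376
P = C − (C − P) = 23.17 − (8.2376) = 14.9324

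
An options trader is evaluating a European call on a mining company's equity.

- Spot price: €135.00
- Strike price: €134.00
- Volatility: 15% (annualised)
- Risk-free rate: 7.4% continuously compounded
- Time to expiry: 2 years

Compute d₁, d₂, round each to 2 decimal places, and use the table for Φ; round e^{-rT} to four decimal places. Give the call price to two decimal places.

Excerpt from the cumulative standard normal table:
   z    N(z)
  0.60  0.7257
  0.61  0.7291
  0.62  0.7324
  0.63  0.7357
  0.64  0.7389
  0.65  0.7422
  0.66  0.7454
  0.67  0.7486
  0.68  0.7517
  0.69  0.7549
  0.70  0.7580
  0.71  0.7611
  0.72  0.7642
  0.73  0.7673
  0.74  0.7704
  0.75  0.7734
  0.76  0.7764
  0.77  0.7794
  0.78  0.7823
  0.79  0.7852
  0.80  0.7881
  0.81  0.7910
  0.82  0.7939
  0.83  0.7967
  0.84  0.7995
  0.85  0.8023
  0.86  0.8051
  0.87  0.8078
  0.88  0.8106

€22.91

σ√T = 0.15·√2 = 0.2121
ln(S/K) + (r + σ²/2)T = ln(135/134) + (0.074 + 0.15²/2)·2 = 0.0074 + 0.1705 = 0.1779
d₁ = 0.1779 / 0.2121 = 0.8388 → 0.84
d₂ = d₁ − σ√T = 0.8388 − 0.2121 = 0.6267 → 0.63
exp(−rT) = exp(−0.074·2) = 0.8624
N(d₁) = N(0.84) = 0.7995;  N(d₂) = N(0.63) = 0.7357
C = 135·0.7995 − 134·0.8624·0.7357 = 107.9325 − 85.0187 = 22.9138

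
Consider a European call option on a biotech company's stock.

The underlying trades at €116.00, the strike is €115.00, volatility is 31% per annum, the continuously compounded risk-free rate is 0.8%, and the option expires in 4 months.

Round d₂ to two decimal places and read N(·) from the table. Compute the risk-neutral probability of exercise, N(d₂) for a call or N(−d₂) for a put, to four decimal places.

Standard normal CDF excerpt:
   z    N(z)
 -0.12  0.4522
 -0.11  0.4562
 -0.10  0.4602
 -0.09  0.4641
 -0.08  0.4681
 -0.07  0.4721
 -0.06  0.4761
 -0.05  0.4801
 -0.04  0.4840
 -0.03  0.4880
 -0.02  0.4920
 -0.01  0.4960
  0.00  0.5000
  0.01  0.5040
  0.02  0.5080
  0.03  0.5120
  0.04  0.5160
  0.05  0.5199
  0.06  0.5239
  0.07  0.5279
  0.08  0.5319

σ√T = 0.31 × 0.5774 = 0.1790
d₁ = [ln(116/115) + (0.008 + 0.31²/2)·0.3333] / 0.1790 = [0.0087 + 0.0187] / 0.1790 = 0.1528 ⇒ 0.15
d₂ = d₁ − σ√T = 0.1528 − 0.1790 = -0.0262 ⇒ -0.03
Risk-neutral Pr[S_T > K] = N(d₂) = N(-0.03) = 0.4880

0.4880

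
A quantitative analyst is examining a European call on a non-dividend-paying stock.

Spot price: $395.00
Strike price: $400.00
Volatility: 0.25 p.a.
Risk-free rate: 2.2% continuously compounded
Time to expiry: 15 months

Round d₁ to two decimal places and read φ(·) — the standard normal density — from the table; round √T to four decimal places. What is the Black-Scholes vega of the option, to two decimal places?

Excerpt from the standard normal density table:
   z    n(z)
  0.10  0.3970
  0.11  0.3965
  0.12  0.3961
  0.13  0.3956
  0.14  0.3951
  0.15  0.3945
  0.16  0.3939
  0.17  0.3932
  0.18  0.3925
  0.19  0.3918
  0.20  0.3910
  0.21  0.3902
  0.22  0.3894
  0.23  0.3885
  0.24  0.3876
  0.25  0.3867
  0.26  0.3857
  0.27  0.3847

173.02

σ√T = 0.25 × 1.1180 = 0.2795
d₁ = [ln(395/400) + (0.022 + 0.25²/2)·1.25] / 0.2795 = [-0.0126 + 0.0666] / 0.2795 = 0.1931 → 0.19
√T = √1.25 = 1.1180
φ(d₁) = φ(0.19) = 0.3918
vega = S·φ(d₁)·√T = 395·0.3918·1.1180 = 173.0228
(The put has the same vega.)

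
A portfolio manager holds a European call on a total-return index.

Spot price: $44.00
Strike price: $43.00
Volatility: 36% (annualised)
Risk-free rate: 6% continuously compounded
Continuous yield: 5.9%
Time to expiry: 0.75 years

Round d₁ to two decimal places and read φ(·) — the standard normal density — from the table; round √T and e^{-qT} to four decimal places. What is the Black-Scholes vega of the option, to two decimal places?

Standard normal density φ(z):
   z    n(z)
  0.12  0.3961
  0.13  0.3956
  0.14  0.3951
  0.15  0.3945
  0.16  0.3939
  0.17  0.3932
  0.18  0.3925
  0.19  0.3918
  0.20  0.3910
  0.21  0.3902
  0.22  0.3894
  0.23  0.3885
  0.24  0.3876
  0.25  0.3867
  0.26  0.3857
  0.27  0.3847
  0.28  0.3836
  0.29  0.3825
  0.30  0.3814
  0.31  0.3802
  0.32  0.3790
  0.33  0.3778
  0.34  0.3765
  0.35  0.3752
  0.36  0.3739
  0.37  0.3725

14.16

σ√T = 0.36 × 0.8660 = 0.3118
d₁ = [ln(44/43) + (0.06 − 0.059 + ½·0.36²)·0.75] / (σ√T) = (0.0230 + 0.0493) / 0.3118 = 0.2320 → 0.23
√T = √0.75 = 0.8660
φ(d₁) = φ(0.23) = 0.3885
exp(−qT) = exp(−0.059·0.75) = 0.9567
vega = S·exp(−qT)·φ(d₁)·√T = 44·0.9567·0.3885·0.8660 = 14.1624
(Vega is the same for a European call and put with the same parameters.)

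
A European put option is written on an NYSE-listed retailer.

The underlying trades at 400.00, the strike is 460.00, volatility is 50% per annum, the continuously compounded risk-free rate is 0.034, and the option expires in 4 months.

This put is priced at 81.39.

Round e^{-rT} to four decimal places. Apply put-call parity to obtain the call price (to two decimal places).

e^(−rT) = e^(−0.034·0.3333) = 0.9887
Put-call parity: C − P = S − K·e^(−rT) = 400 − 460·0.9887 = 400 − 454.8020 = -54.8020
C = P + (C − P) = 81.39 + (-54.8020) = 26.5880

26.59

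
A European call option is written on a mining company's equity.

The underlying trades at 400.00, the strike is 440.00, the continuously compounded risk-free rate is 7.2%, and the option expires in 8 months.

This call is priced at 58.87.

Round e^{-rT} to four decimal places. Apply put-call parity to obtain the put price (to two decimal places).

e^(−rT) = e^(−0.072·0.6667) = 0.9531
Put-call parity: C − P = S − K·e^(−rT) = 400 − 440·0.9531 = 400 − 419.3640 = -19.3640
P = C − (C − P) = 58.87 − (-19.3640) = 78.2340

78.23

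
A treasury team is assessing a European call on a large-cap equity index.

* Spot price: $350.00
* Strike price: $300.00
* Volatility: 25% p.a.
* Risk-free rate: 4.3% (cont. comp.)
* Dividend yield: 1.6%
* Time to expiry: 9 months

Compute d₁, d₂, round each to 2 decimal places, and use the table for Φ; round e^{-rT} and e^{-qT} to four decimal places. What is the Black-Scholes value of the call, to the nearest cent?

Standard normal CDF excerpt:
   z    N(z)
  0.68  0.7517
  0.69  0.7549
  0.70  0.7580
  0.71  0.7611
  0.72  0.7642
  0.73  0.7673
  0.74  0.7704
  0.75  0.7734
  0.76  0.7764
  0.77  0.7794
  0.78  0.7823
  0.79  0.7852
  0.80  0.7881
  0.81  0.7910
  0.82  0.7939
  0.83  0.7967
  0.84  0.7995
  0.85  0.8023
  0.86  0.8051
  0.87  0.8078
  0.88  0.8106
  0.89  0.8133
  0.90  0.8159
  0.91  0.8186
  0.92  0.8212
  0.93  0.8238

σ√T = 0.25·√0.75 = 0.2165
ln(S/K) + (r − q + σ²/2)T = ln(350/300) + (0.043 − 0.016 + 0.25²/2)·0.75 = 0.1542 + 0.0437 = 0.1978
d₁ = 0.1978 / 0.2165 = 0.9138 ≈ 0.91
d₂ = d₁ − σ√T = 0.9138 − 0.2165 = 0.6973 ≈ 0.70
e^(−qT) = e^(−0.016·0.75) = 0.9881;  e^(−rT) = e^(−0.043·0.75) = 0.9683
C = 350·0.9881·N(0.91) − 300·0.9683·N(0.70) = 350·0.9881·0.8186 − 300·0.9683·0.7580 = 283.1005 − 220.1914 = 62.9091

$62.91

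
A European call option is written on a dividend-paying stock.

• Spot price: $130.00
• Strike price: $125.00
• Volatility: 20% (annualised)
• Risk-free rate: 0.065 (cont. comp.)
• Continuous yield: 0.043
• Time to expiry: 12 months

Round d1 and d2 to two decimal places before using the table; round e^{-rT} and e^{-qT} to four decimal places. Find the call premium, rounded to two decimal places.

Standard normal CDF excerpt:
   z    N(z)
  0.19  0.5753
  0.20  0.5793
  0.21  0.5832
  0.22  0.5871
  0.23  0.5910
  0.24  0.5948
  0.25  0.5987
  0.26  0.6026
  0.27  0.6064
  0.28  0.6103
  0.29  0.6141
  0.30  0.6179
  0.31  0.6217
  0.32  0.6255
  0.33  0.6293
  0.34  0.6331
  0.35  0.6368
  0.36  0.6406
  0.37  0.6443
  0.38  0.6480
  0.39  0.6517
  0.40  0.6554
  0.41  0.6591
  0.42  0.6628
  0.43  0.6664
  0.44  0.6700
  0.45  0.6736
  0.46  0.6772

σ√T = 0.2 × 1.0000 = 0.2000
d₁ = [ln(130/125) + (0.065 − 0.043 + 0.2²/2)·1] / 0.2000 = [0.0392 + 0.0420] / 0.2000 = 0.4061 ⇒ 0.41
d₂ = d₁ − σ√T = 0.4061 − 0.2000 = 0.2061 ⇒ 0.21
e^(−qT) = e^(−0.043·1) = 0.9579;  e^(−rT) = e^(−0.065·1) = 0.9371
C = 130·0.9579·N(0.41) − 125·0.9371·N(0.21) = 130·0.9579·0.6591 − 125·0.9371·0.5832 = 82.0757 − 68.3146 = 13.7612

$13.76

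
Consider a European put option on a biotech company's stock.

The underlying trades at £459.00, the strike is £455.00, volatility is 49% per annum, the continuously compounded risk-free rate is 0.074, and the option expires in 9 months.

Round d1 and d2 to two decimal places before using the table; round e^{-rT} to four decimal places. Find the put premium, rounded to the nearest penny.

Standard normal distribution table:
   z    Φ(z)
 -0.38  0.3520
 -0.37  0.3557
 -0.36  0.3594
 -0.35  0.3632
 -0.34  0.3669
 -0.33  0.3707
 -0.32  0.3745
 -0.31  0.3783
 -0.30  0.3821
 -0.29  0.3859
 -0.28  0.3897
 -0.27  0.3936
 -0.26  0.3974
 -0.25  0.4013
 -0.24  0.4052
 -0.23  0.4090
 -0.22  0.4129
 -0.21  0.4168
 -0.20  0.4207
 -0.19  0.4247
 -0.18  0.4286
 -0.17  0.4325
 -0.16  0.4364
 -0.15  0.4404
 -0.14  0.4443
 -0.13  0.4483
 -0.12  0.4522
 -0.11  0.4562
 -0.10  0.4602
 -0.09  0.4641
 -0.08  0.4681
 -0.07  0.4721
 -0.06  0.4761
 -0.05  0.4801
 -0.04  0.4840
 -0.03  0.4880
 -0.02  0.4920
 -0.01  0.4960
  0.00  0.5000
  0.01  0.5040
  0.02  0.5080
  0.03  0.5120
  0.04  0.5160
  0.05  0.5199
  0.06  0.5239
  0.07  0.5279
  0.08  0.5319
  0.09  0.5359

£60.54

σ√T = 0.49·√0.75 = 0.4244
d₁ = [ln(459/455) + (0.074 + 0.49²/2)·0.75] / 0.4244 = [0.0088 + 0.1455] / 0.4244 = 0.3636 ⇒ 0.36
d₂ = d₁ − σ√T = 0.3636 − 0.4244 = -0.0608 ⇒ -0.06
e^(−rT) = e^(−0.074·0.75) = 0.9460
N(−d₂) = N(0.06) = 0.5239;  N(−d₁) = N(-0.36) = 0.3594
P = 455·0.9460·0.5239 − 459·0.3594 = 225.5023 − 164.9646 = 60.5377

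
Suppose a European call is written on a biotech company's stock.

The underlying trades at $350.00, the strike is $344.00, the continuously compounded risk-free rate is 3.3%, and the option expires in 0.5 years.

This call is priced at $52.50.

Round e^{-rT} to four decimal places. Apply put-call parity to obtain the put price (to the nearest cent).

$40.86

exp(−rT) = exp(−0.033·0.5) = 0.9836
Put-call parity: C − P = S − K·e^(−rT) = 350 − 344·0.9836 = 350 − 338.3584 = 11.6416
P = C − (C − P) = 52.50 − (11.6416) = 40.8584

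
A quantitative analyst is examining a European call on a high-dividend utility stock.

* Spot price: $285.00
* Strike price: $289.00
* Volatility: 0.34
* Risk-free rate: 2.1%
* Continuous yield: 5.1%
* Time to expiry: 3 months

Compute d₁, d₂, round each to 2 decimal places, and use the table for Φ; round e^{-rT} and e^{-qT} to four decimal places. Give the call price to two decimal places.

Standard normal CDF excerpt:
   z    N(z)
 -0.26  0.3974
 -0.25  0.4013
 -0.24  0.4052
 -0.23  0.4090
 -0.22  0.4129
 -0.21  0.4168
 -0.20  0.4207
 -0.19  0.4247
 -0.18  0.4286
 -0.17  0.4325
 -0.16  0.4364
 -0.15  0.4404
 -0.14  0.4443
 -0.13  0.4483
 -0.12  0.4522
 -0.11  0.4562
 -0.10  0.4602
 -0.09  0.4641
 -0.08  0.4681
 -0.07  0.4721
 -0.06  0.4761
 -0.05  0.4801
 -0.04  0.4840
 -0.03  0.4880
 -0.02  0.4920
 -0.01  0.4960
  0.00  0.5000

$16.36

T = 0.25;  σ√T = 0.1700
ln(S/K) + (r − q + σ²/2)T = ln(285/289) + (0.021 − 0.051 + 0.34²/2)·0.25 = -0.0139 + 0.0070 = -0.0070
d₁ = -0.0070 / 0.1700 = -0.0411 ⇒ -0.04
d₂ = d₁ − σ√T = -0.0411 − 0.1700 = -0.2111 ⇒ -0.21
exp(−qT) = exp(−0.051·0.25) = 0.9873;  exp(−rT) = exp(−0.021·0.25) = 0.9948
C = 285·0.9873·N(-0.04) − 289·0.9948·N(-0.21) = 285·0.9873·0.4840 − 289·0.9948·0.4168 = 136.1882 − 119.8288 = 16.3593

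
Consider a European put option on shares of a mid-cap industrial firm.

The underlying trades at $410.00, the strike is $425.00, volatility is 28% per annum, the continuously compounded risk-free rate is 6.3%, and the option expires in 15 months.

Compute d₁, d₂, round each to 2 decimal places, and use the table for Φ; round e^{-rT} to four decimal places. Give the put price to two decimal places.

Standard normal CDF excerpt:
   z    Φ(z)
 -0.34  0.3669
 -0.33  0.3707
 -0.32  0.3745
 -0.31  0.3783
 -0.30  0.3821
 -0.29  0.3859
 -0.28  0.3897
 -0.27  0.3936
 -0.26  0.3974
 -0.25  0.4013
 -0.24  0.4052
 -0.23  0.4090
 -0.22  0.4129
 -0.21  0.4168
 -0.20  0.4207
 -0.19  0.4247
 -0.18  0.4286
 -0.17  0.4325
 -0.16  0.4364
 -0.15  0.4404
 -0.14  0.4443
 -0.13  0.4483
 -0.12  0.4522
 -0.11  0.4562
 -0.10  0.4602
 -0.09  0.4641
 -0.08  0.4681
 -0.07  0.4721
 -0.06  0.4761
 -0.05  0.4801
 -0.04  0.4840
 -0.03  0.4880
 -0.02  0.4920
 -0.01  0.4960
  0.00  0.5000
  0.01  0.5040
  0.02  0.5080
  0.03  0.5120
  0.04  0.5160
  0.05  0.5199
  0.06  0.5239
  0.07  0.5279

$41.34

σ√T = 0.28·√1.25 = 0.3130
d₁ = [ln(410/425) + (0.063 + ½·0.28²)·1.25] / (σ√T) = (-0.0359 + 0.1278) / 0.3130 = 0.2933 → 0.29
d₂ = 0.2933 − 0.3130 = -0.0197 → -0.02
exp(−rT) = exp(−0.063·1.25) = 0.9243
N(−d₂) = N(0.02) = 0.5080;  N(−d₁) = N(-0.29) = 0.3859
P = 425·0.9243·0.5080 − 410·0.3859 = 199.5564 − 158.2190 = 41.3374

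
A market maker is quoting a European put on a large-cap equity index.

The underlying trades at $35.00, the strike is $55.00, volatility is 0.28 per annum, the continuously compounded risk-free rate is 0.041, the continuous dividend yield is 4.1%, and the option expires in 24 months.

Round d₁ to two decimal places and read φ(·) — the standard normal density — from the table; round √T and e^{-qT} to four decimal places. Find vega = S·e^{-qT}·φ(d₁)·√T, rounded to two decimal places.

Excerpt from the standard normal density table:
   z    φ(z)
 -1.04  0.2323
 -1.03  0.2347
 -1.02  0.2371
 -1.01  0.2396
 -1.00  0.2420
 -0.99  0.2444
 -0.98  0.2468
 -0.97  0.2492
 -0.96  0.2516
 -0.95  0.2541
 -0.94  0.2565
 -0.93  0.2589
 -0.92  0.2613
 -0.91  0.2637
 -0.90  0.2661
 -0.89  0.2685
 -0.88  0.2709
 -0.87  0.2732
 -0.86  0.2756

T = 2;  σ√T = 0.3960
ln(S/K) + (r − q + σ²/2)T = ln(35/55) + (0.041 − 0.041 + 0.28²/2)·2 = -0.4520 + 0.0784 = -0.3736
d₁ = -0.3736 / 0.3960 = -0.9434 → -0.94
√T = √2 = 1.4142
φ(d₁) = φ(-0.94) = 0.2565
e^(−qT) = e^(−0.041·2) = 0.9213
vega = S·e^(−qT)·φ(d₁)·√T = 35·0.9213·0.2565·1.4142 = 11.6968

11.70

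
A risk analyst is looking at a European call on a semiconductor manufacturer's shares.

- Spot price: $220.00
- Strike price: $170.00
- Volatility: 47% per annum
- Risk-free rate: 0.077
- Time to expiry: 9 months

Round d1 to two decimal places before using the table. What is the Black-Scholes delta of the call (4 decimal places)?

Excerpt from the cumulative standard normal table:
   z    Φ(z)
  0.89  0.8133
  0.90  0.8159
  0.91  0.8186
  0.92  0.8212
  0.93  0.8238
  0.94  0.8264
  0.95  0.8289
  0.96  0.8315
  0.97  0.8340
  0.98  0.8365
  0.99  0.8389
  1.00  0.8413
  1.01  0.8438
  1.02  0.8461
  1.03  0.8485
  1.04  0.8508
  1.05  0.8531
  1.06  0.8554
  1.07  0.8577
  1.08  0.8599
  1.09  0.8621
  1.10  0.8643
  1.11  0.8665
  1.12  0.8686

0.8365

σ√T = 0.47·√0.75 = 0.4070
d₁ = [ln(220/170) + (0.077 + 0.47²/2)·0.75] / 0.4070 = [0.2578 + 0.1406] / 0.4070 = 0.9788 → 0.98
N(d₁) = N(0.98) = 0.8365
Δ_call = N(d₁) = 0.8365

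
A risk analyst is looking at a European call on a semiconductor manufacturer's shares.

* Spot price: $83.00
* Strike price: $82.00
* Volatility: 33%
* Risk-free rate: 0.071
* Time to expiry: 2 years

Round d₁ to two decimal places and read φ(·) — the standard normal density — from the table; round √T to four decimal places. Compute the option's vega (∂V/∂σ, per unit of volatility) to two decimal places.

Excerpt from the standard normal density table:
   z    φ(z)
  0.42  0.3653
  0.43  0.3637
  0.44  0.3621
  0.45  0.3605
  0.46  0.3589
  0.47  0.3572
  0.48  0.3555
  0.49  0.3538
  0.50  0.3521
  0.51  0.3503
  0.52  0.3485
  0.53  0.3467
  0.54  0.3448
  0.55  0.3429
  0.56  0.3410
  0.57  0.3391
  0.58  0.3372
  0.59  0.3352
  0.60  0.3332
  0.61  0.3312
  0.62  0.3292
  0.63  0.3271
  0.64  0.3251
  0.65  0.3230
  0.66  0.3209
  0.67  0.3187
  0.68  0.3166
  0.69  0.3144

40.03

T = 2;  σ√T = 0.4667
d₁ = [ln(83/82) + (0.071 + 0.33²/2)·2] / 0.4667 = [0.0121 + 0.2509] / 0.4667 = 0.5636 ⇒ 0.56
√T = √2 = 1.4142
φ(d₁) = φ(0.56) = 0.3410
vega = S·φ(d₁)·√T = 83·0.3410·1.4142 = 40.0261
(The put has the same vega.)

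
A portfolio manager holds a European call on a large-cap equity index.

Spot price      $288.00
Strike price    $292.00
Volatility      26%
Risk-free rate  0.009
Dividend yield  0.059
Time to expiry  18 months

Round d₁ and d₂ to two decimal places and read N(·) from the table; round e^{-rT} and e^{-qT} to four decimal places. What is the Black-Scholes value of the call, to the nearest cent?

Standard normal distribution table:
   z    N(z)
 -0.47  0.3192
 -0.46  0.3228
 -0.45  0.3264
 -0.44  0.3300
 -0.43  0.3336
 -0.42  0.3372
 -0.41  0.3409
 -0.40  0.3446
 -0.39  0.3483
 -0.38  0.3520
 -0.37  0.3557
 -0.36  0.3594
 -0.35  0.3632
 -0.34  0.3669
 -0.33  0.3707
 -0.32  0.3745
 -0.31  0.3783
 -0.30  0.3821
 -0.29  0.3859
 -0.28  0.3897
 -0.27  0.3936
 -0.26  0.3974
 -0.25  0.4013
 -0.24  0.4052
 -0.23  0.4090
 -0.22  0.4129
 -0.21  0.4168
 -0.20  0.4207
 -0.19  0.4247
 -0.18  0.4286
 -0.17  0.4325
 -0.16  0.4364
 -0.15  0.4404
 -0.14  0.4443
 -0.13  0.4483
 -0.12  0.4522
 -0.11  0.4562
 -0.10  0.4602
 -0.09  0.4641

σ√T = 0.26 × 1.2247 = 0.3184
ln(S/K) + (r − q + σ²/2)T = ln(288/292) + (0.009 − 0.059 + 0.26²/2)·1.5 = -0.0138 − 0.0243 = -0.0381
d₁ = -0.0381 / 0.3184 = -0.1196 ⇒ -0.12
d₂ = d₁ − σ√T = -0.1196 − 0.3184 = -0.4381 ⇒ -0.44
exp(−qT) = exp(−0.059·1.5) = 0.9153;  exp(−rT) = exp(−0.009·1.5) = 0.9866
N(d₁) = N(-0.12) = 0.4522;  N(d₂) = N(-0.44) = 0.3300
C = 288·0.9153·0.4522 − 292·0.9866·0.3300 = 119.2028 − 95.0688 = 24.1340

$24.13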